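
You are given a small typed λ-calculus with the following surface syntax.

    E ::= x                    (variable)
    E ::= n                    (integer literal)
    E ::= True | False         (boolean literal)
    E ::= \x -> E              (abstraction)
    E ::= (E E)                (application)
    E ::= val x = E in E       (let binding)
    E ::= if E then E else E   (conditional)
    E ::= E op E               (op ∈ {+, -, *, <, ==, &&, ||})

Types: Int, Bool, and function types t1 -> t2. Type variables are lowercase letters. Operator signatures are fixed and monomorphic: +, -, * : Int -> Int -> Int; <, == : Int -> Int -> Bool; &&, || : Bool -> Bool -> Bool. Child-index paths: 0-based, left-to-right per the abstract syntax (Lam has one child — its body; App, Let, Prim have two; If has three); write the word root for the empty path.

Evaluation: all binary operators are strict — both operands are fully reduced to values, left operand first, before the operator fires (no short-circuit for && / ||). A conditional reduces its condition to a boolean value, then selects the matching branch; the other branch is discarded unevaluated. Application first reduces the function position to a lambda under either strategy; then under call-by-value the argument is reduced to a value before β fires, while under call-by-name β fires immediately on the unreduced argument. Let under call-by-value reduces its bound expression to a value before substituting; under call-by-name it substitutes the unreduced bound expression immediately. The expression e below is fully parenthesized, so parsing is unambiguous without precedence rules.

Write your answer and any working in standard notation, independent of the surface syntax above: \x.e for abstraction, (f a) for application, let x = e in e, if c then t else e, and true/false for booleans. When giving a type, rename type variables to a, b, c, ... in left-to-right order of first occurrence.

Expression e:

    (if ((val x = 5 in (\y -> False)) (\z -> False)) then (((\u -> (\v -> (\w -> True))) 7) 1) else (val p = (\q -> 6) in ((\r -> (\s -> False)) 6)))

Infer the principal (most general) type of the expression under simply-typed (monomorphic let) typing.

Answer: a -> Bool

Derivation:
let x : Int
\y._ : a -> Bool
\z._ : b -> Bool
  unify a -> Bool ~ (b -> Bool) -> c
  unify a ~ b -> Bool
  unify Bool ~ c
_ _ : Bool
  unify Bool ~ Bool
\w._ : f -> Bool
\v._ : e -> f -> Bool
\u._ : d -> e -> f -> Bool
  unify d -> e -> f -> Bool ~ Int -> g
  unify d ~ Int
  unify e -> f -> Bool ~ g
_ _ : e -> f -> Bool
  unify e -> f -> Bool ~ Int -> h
  unify e ~ Int
  unify f -> Bool ~ h
_ _ : f -> Bool
\q._ : i -> Int
let p : i -> Int
\s._ : k -> Bool
\r._ : j -> k -> Bool
  unify j -> k -> Bool ~ Int -> l
  unify j ~ Int
  unify k -> Bool ~ l
_ _ : k -> Bool
  unify f -> Bool ~ k -> Bool
  unify f ~ k
  unify Bool ~ Bool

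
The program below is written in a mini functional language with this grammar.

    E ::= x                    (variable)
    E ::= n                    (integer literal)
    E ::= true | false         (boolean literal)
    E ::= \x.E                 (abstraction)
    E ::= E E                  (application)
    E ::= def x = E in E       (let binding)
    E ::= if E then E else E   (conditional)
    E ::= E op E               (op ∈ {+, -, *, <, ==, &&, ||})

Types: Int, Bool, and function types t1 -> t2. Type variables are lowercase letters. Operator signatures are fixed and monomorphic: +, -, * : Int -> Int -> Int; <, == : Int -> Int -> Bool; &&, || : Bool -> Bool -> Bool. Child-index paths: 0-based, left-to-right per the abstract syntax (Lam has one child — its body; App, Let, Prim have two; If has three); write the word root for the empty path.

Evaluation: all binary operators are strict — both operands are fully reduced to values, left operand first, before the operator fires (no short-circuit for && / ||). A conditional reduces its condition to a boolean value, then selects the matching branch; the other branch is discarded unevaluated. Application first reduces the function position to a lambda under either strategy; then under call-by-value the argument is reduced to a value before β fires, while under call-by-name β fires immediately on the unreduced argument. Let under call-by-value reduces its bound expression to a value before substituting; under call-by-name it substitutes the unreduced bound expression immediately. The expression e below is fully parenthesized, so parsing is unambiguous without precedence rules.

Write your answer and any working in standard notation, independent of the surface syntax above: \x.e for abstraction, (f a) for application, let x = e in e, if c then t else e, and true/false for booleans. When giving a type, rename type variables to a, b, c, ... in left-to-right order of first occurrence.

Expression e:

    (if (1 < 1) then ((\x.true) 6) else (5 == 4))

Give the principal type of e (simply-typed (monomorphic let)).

Working:
  unify Int ~ Int
  unify Int ~ Int
  unify Bool ~ Bool
\x._ : a -> Bool
  unify a -> Bool ~ Int -> b
  unify a ~ Int
  unify Bool ~ b
_ _ : Bool
  unify Int ~ Int
  unify Int ~ Int
  unify Bool ~ Bool

Answer: Bool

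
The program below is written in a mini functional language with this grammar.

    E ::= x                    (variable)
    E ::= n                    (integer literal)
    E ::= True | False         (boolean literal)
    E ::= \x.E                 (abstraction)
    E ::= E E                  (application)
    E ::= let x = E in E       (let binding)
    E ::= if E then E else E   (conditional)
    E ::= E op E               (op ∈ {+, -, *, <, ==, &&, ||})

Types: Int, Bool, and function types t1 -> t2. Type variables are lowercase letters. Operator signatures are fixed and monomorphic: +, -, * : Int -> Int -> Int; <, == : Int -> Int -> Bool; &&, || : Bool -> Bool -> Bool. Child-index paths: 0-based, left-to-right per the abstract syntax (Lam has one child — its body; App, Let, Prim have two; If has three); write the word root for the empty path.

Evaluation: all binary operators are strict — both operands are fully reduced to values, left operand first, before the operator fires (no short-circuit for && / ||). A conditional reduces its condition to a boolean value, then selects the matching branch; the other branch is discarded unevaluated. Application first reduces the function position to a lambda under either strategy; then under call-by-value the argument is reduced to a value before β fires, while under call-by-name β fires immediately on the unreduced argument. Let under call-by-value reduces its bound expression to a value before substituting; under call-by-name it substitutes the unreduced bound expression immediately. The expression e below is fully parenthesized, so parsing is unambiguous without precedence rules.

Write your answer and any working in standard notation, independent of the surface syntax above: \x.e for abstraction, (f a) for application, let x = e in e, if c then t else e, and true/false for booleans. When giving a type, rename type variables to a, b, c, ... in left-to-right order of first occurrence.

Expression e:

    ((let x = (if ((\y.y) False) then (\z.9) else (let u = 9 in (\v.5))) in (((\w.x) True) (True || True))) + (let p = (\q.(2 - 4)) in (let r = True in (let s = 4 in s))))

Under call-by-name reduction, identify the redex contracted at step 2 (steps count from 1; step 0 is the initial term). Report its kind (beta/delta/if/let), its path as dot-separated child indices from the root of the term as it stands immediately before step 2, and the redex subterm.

Answer: beta at 0.0 : ((\w.(if ((\y.y) false) then (\z.9) else (let u = 9 in (\v.5)))) true)

Working:
step 0: ((let x = (if ((\y.y) false) then (\z.9) else (let u = 9 in (\v.5))) in (((\w.x) true) (true || true))) + (let p = (\q.(2 - 4)) in (let r = true in (let s = 4 in s))))
step 1: [let@0] ((((\w.(if ((\y.y) false) then (\z.9) else (let u = 9 in (\v.5)))) true) (true || true)) + (let p = (\q.(2 - 4)) in (let r = true in (let s = 4 in s))))
step 2: [beta@0.0] (((if ((\y.y) false) then (\z.9) else (let u = 9 in (\v.5))) (true || true)) + (let p = (\q.(2 - 4)) in (let r = true in (let s = 4 in s))))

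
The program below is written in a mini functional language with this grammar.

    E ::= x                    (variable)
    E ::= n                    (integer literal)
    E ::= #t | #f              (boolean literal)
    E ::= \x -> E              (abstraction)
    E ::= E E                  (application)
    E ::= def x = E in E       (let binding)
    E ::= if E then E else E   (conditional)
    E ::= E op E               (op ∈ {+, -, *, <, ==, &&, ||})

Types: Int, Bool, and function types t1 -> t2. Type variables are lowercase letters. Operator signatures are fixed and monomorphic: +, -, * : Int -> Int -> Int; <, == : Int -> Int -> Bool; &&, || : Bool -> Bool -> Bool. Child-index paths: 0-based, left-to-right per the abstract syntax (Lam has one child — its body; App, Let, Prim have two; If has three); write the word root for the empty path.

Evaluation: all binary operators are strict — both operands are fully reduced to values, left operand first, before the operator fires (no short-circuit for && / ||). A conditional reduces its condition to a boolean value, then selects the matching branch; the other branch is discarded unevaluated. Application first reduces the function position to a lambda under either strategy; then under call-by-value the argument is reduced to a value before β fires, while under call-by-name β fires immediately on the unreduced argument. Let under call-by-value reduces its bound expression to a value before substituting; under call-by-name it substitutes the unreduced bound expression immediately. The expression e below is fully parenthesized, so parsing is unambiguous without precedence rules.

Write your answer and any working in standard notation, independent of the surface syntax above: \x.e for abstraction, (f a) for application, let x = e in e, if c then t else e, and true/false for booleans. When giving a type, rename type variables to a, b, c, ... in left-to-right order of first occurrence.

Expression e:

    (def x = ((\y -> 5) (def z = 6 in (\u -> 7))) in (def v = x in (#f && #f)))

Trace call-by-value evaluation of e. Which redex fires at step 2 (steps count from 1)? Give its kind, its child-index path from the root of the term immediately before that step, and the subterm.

Trace:
step 0: (let x = ((\y.5) (let z = 6 in (\u.7))) in (let v = x in (false && false)))
step 1: [let@0.1] (let x = ((\y.5) (\u.7)) in (let v = x in (false && false)))
step 2: [beta@0] (let x = 5 in (let v = x in (false && false)))

Answer: beta at 0 : ((\y.5) (\u.7))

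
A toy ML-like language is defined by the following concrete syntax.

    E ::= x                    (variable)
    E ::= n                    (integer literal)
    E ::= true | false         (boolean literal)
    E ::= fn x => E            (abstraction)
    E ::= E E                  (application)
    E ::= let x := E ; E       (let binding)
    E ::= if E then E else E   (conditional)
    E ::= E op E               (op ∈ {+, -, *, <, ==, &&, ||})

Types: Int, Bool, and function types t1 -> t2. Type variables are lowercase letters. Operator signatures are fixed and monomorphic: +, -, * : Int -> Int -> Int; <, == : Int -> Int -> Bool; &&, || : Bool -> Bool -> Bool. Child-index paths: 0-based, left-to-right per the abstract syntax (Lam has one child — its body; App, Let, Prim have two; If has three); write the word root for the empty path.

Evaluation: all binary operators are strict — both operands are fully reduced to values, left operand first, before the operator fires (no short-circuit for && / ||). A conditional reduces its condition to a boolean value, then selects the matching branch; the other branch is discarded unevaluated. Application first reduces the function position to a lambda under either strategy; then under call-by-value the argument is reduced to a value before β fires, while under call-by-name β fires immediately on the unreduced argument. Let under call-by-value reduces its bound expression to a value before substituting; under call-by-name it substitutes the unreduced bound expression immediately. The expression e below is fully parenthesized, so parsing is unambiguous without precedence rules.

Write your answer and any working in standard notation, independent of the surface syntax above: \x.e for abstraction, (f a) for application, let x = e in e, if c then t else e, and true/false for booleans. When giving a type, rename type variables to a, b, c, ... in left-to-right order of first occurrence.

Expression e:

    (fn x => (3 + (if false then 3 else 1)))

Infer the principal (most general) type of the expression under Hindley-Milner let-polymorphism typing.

Answer: a -> Int

Working:
  unify Int ~ Int
  unify Bool ~ Bool
  unify Int ~ Int
  unify Int ~ Int
\x._ : a -> Int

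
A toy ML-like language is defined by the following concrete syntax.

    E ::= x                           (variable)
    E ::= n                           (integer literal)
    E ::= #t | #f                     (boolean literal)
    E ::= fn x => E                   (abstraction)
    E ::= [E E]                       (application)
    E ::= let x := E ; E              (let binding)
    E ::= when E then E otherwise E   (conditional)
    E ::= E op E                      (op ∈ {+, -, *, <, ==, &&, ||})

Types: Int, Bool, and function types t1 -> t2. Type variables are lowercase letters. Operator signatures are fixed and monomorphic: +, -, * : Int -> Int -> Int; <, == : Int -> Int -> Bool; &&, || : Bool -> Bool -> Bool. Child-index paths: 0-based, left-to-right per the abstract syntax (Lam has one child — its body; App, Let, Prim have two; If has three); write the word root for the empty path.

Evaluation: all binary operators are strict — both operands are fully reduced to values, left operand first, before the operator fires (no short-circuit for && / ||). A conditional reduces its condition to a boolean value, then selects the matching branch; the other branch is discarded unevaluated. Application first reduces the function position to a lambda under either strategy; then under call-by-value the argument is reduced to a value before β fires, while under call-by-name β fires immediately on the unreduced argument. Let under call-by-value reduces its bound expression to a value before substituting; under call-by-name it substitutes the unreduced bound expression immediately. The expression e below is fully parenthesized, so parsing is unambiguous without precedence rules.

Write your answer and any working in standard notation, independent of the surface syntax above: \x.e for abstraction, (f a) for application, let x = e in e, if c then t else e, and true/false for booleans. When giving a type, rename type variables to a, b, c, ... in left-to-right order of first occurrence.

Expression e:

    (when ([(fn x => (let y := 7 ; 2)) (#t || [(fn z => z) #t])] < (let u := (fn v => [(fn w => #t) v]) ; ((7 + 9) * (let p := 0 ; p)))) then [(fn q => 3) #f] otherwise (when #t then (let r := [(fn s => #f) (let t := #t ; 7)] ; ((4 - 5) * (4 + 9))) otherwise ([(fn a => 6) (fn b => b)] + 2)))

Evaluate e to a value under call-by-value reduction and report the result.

Answer: -13

Working:
step 0: (if (((\x.(let y = 7 in 2)) (true || ((\z.z) true))) < (let u = (\v.((\w.true) v)) in ((7 + 9) * (let p = 0 in p)))) then ((\q.3) false) else (if true then (let r = ((\s.false) (let t = true in 7)) in ((4 - 5) * (4 + 9))) else (((\a.6) (\b.b)) + 2)))
step 1: [beta@0.0.1.1] (if (((\x.(let y = 7 in 2)) (true || true)) < (let u = (\v.((\w.true) v)) in ((7 + 9) * (let p = 0 in p)))) then ((\q.3) false) else (if true then (let r = ((\s.false) (let t = true in 7)) in ((4 - 5) * (4 + 9))) else (((\a.6) (\b.b)) + 2)))
step 2: [delta@0.0.1] (if (((\x.(let y = 7 in 2)) true) < (let u = (\v.((\w.true) v)) in ((7 + 9) * (let p = 0 in p)))) then ((\q.3) false) else (if true then (let r = ((\s.false) (let t = true in 7)) in ((4 - 5) * (4 + 9))) else (((\a.6) (\b.b)) + 2)))
step 3: [beta@0.0] (if ((let y = 7 in 2) < (let u = (\v.((\w.true) v)) in ((7 + 9) * (let p = 0 in p)))) then ((\q.3) false) else (if true then (let r = ((\s.false) (let t = true in 7)) in ((4 - 5) * (4 + 9))) else (((\a.6) (\b.b)) + 2)))
step 4: [let@0.0] (if (2 < (let u = (\v.((\w.true) v)) in ((7 + 9) * (let p = 0 in p)))) then ((\q.3) false) else (if true then (let r = ((\s.false) (let t = true in 7)) in ((4 - 5) * (4 + 9))) else (((\a.6) (\b.b)) + 2)))
step 5: [let@0.1] (if (2 < ((7 + 9) * (let p = 0 in p))) then ((\q.3) false) else (if true then (let r = ((\s.false) (let t = true in 7)) in ((4 - 5) * (4 + 9))) else (((\a.6) (\b.b)) + 2)))
step 6: [delta@0.1.0] (if (2 < (16 * (let p = 0 in p))) then ((\q.3) false) else (if true then (let r = ((\s.false) (let t = true in 7)) in ((4 - 5) * (4 + 9))) else (((\a.6) (\b.b)) + 2)))
step 7: [let@0.1.1] (if (2 < (16 * 0)) then ((\q.3) false) else (if true then (let r = ((\s.false) (let t = true in 7)) in ((4 - 5) * (4 + 9))) else (((\a.6) (\b.b)) + 2)))
step 8: [delta@0.1] (if (2 < 0) then ((\q.3) false) else (if true then (let r = ((\s.false) (let t = true in 7)) in ((4 - 5) * (4 + 9))) else (((\a.6) (\b.b)) + 2)))
step 9: [delta@0] (if false then ((\q.3) false) else (if true then (let r = ((\s.false) (let t = true in 7)) in ((4 - 5) * (4 + 9))) else (((\a.6) (\b.b)) + 2)))
step 10: [if@root] (if true then (let r = ((\s.false) (let t = true in 7)) in ((4 - 5) * (4 + 9))) else (((\a.6) (\b.b)) + 2))
step 11: [if@root] (let r = ((\s.false) (let t = true in 7)) in ((4 - 5) * (4 + 9)))
step 12: [let@0.1] (let r = ((\s.false) 7) in ((4 - 5) * (4 + 9)))
step 13: [beta@0] (let r = false in ((4 - 5) * (4 + 9)))
step 14: [let@root] ((4 - 5) * (4 + 9))
step 15: [delta@0] (-1 * (4 + 9))
step 16: [delta@1] (-1 * 13)
step 17: [delta@root] -13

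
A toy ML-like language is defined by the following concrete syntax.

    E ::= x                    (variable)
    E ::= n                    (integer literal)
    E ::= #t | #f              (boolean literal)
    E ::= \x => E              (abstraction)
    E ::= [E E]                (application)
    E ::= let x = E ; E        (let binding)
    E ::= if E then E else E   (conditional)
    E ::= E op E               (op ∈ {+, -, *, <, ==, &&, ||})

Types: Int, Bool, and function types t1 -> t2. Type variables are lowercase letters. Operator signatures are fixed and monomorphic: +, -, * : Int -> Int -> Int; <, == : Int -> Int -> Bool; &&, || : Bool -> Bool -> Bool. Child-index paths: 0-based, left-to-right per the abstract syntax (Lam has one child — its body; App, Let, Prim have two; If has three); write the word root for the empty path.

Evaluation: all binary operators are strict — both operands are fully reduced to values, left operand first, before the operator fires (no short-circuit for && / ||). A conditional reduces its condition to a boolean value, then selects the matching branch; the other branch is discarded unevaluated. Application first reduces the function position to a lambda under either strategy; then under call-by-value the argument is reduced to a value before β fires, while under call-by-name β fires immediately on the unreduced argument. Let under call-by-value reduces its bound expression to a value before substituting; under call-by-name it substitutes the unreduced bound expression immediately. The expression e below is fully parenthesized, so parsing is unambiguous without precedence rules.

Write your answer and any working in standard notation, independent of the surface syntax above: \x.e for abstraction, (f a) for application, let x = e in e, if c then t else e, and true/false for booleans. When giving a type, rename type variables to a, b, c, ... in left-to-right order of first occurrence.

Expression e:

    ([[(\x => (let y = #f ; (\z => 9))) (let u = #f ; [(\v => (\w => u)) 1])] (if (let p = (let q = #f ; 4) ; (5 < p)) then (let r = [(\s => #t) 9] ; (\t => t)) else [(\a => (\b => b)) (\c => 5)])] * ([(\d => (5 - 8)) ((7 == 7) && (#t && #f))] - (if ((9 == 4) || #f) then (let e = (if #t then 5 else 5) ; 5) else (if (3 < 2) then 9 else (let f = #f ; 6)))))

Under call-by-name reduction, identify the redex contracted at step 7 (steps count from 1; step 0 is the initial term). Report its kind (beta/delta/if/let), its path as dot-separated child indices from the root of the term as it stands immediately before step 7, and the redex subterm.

Answer: delta at 1.1.0 : (false || false)

Derivation:
step 0: ((((\x.(let y = false in (\z.9))) (let u = false in ((\v.(\w.u)) 1))) (if (let p = (let q = false in 4) in (5 < p)) then (let r = ((\s.true) 9) in (\t.t)) else ((\a.(\b.b)) (\c.5)))) * (((\d.(5 - 8)) ((7 == 7) && (true && false))) - (if ((9 == 4) || false) then (let e = (if true then 5 else 5) in 5) else (if (3 < 2) then 9 else (let f = false in 6)))))
step 1: [beta@0.0] (((let y = false in (\z.9)) (if (let p = (let q = false in 4) in (5 < p)) then (let r = ((\s.true) 9) in (\t.t)) else ((\a.(\b.b)) (\c.5)))) * (((\d.(5 - 8)) ((7 == 7) && (true && false))) - (if ((9 == 4) || false) then (let e = (if true then 5 else 5) in 5) else (if (3 < 2) then 9 else (let f = false in 6)))))
step 2: [let@0.0] (((\z.9) (if (let p = (let q = false in 4) in (5 < p)) then (let r = ((\s.true) 9) in (\t.t)) else ((\a.(\b.b)) (\c.5)))) * (((\d.(5 - 8)) ((7 == 7) && (true && false))) - (if ((9 == 4) || false) then (let e = (if true then 5 else 5) in 5) else (if (3 < 2) then 9 else (let f = false in 6)))))
step 3: [beta@0] (9 * (((\d.(5 - 8)) ((7 == 7) && (true && false))) - (if ((9 == 4) || false) then (let e = (if true then 5 else 5) in 5) else (if (3 < 2) then 9 else (let f = false in 6)))))
step 4: [beta@1.0] (9 * ((5 - 8) - (if ((9 == 4) || false) then (let e = (if true then 5 else 5) in 5) else (if (3 < 2) then 9 else (let f = false in 6)))))
step 5: [delta@1.0] (9 * (-3 - (if ((9 == 4) || false) then (let e = (if true then 5 else 5) in 5) else (if (3 < 2) then 9 else (let f = false in 6)))))
step 6: [delta@1.1.0.0] (9 * (-3 - (if (false || false) then (let e = (if true then 5 else 5) in 5) else (if (3 < 2) then 9 else (let f = false in 6)))))
step 7: [delta@1.1.0] (9 * (-3 - (if false then (let e = (if true then 5 else 5) in 5) else (if (3 < 2) then 9 else (let f = false in 6)))))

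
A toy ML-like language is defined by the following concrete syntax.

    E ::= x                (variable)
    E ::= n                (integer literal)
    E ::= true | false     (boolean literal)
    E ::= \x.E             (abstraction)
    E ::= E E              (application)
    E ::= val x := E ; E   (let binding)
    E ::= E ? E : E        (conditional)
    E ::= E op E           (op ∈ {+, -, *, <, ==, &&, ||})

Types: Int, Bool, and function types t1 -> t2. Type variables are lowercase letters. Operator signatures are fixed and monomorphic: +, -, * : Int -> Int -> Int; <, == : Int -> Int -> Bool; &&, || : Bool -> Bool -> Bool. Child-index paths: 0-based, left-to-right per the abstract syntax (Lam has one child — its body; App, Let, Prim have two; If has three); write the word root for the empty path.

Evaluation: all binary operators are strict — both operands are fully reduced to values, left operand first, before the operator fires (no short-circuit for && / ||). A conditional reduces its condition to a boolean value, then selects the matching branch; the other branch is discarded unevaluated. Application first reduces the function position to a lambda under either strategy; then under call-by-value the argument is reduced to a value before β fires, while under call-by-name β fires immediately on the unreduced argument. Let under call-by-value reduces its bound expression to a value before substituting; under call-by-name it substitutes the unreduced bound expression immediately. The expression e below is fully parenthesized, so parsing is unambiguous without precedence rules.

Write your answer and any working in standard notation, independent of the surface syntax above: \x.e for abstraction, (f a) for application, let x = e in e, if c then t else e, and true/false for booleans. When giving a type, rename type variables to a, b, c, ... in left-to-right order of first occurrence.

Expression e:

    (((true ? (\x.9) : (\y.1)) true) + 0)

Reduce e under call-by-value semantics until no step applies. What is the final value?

Answer: 9

Derivation:
step 0: (((if true then (\x.9) else (\y.1)) true) + 0)
step 1: [if@0.0] (((\x.9) true) + 0)
step 2: [beta@0] (9 + 0)
step 3: [delta@root] 9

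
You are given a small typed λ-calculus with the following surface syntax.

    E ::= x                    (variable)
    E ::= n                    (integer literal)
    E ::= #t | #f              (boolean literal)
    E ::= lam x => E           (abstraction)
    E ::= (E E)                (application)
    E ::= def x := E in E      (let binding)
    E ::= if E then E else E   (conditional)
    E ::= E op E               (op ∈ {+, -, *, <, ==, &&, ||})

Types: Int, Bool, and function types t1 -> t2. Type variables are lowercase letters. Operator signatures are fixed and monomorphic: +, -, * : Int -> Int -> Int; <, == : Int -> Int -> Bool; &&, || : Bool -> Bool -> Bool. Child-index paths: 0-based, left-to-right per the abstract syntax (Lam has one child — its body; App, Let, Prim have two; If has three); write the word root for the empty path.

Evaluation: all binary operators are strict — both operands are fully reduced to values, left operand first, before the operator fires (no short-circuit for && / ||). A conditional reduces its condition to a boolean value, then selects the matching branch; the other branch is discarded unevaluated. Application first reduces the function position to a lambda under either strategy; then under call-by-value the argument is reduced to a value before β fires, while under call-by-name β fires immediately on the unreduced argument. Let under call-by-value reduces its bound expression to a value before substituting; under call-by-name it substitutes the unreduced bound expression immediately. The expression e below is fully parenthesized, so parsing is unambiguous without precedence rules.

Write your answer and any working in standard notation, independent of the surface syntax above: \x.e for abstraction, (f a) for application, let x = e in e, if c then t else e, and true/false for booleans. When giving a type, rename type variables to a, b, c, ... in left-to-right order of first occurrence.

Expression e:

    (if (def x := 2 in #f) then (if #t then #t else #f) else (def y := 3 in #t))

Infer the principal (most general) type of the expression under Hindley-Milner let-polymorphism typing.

Trace:
let x : Int
  unify Bool ~ Bool
  unify Bool ~ Bool
  unify Bool ~ Bool
let y : Int
  unify Bool ~ Bool

Answer: Bool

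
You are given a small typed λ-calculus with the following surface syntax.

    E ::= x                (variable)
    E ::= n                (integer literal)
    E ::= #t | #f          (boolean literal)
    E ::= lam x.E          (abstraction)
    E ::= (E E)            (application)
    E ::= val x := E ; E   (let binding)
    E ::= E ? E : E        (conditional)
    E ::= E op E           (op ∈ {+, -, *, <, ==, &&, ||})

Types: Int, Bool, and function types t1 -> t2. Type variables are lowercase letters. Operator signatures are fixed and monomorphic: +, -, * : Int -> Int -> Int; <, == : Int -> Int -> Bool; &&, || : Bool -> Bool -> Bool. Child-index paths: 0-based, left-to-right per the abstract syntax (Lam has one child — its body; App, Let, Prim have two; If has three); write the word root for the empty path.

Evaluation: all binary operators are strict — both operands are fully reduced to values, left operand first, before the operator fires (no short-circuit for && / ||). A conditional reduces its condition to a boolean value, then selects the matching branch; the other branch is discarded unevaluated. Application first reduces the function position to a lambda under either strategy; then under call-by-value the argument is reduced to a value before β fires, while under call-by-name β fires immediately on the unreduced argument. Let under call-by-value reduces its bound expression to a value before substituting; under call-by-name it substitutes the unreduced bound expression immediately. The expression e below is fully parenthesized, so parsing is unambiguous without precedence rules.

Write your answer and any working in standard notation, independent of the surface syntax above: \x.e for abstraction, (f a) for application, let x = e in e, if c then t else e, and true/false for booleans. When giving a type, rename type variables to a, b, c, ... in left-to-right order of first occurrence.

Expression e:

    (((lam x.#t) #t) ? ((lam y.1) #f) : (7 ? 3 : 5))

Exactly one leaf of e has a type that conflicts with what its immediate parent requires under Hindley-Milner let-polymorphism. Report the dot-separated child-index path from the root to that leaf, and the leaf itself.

Trace:
\x._ : a -> Bool
  unify a -> Bool ~ Bool -> b
  unify a ~ Bool
  unify Bool ~ b
_ _ : Bool
  unify Bool ~ Bool
\y._ : c -> Int
  unify c -> Int ~ Bool -> d
  unify c ~ Bool
  unify Int ~ d
_ _ : Int
  unify Int ~ Bool
  FAIL: mismatch Int ~ Bool

Answer: 2.0 : 7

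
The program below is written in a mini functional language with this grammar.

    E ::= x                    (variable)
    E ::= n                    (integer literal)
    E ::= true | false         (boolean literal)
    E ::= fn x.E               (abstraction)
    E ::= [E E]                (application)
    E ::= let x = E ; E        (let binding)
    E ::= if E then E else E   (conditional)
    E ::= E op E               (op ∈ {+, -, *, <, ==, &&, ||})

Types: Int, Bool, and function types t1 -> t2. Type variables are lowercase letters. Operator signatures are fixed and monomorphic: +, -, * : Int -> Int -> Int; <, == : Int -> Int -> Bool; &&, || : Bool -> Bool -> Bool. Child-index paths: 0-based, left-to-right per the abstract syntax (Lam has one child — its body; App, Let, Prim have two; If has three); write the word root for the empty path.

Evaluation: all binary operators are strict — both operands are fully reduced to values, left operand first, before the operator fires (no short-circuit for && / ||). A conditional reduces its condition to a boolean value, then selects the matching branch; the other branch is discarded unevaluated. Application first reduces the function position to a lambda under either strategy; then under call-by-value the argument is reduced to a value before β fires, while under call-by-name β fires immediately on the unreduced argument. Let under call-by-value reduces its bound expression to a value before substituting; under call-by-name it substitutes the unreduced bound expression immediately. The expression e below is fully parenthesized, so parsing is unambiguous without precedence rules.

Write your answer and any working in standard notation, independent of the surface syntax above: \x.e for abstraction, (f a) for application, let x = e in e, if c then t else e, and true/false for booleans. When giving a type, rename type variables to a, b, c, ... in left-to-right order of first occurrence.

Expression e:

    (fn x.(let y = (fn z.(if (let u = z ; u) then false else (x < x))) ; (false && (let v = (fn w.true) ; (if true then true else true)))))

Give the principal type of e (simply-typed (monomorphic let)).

Derivation:
z : b
let u : b
u : b
  unify b ~ Bool
x : a
  unify a ~ Int
x : Int
  unify Int ~ Int
  unify Bool ~ Bool
\z._ : Bool -> Bool
let y : Bool -> Bool
  unify Bool ~ Bool
\w._ : c -> Bool
let v : c -> Bool
  unify Bool ~ Bool
  unify Bool ~ Bool
  unify Bool ~ Bool
\x._ : Int -> Bool

Answer: Int -> Bool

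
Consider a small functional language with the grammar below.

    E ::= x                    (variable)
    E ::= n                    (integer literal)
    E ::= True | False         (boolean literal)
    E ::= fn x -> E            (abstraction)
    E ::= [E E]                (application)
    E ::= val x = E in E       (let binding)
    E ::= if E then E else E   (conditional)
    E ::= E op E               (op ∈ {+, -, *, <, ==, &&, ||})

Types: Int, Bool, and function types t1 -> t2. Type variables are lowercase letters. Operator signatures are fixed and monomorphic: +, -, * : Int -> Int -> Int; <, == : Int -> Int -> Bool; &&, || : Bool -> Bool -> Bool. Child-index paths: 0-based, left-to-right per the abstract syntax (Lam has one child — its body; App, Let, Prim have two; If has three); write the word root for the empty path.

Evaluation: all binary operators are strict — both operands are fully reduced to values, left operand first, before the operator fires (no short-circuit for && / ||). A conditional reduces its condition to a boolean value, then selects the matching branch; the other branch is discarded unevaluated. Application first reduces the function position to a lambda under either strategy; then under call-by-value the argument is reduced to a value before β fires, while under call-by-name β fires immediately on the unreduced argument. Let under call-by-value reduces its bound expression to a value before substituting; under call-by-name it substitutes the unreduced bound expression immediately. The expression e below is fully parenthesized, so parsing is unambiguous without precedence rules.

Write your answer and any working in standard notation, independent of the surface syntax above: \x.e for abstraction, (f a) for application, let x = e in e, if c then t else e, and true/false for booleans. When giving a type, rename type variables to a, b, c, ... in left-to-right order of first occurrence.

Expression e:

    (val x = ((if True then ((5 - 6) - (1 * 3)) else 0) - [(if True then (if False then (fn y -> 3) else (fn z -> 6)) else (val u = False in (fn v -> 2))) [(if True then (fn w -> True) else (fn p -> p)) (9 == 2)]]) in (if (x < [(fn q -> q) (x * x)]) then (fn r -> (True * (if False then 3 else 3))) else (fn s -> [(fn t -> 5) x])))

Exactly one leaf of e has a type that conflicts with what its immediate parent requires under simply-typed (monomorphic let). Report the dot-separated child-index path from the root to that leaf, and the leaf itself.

Working:
  unify Bool ~ Bool
  unify Int ~ Int
  unify Int ~ Int
  unify Int ~ Int
  unify Int ~ Int
  unify Int ~ Int
  unify Int ~ Int
  unify Int ~ Int
  unify Int ~ Int
  unify Bool ~ Bool
  unify Bool ~ Bool
\y._ : a -> Int
\z._ : b -> Int
  unify a -> Int ~ b -> Int
  unify a ~ b
  unify Int ~ Int
let u : Bool
\v._ : c -> Int
  unify b -> Int ~ c -> Int
  unify b ~ c
  unify Int ~ Int
  unify Bool ~ Bool
\w._ : d -> Bool
p : e
\p._ : e -> e
  unify d -> Bool ~ e -> e
  unify d ~ e
  unify Bool ~ e
  unify Int ~ Int
  unify Int ~ Int
  unify Bool -> Bool ~ Bool -> f
  unify Bool ~ Bool
  unify Bool ~ f
_ _ : Bool
  unify c -> Int ~ Bool -> g
  unify c ~ Bool
  unify Int ~ g
_ _ : Int
  unify Int ~ Int
let x : Int
x : Int
  unify Int ~ Int
q : h
\q._ : h -> h
x : Int
  unify Int ~ Int
x : Int
  unify Int ~ Int
  unify h -> h ~ Int -> i
  unify h ~ Int
  unify Int ~ i
_ _ : Int
  unify Int ~ Int
  unify Bool ~ Bool
  unify Bool ~ Int
  FAIL: mismatch Bool ~ Int

Answer: 1.1.0.0 : true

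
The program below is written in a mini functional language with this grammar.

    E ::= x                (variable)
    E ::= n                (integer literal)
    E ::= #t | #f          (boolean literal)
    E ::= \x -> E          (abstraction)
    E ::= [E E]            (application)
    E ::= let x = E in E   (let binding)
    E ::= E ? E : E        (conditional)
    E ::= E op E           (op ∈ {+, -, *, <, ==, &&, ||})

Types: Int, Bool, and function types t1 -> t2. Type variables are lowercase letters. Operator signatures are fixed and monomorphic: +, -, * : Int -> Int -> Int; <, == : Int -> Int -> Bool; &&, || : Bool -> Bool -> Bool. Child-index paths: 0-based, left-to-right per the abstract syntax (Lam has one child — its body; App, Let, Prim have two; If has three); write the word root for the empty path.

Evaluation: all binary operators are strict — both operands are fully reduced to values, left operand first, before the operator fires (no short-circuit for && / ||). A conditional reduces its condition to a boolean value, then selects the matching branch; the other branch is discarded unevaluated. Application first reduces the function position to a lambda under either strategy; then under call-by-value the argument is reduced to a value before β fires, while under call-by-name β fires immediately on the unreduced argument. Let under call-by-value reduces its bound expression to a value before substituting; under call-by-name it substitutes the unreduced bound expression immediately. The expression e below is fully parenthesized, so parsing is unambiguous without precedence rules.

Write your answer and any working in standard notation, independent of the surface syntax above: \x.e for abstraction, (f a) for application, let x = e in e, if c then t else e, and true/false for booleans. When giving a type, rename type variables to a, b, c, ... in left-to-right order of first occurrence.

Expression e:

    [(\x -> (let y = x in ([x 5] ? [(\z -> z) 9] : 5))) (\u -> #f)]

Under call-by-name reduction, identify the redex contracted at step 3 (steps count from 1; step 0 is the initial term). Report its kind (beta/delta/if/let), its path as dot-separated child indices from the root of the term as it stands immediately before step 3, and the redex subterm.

Trace:
step 0: ((\x.(let y = x in (if (x 5) then ((\z.z) 9) else 5))) (\u.false))
step 1: [beta@root] (let y = (\u.false) in (if ((\u.false) 5) then ((\z.z) 9) else 5))
step 2: [let@root] (if ((\u.false) 5) then ((\z.z) 9) else 5)
step 3: [beta@0] (if false then ((\z.z) 9) else 5)

Answer: beta at 0 : ((\u.false) 5)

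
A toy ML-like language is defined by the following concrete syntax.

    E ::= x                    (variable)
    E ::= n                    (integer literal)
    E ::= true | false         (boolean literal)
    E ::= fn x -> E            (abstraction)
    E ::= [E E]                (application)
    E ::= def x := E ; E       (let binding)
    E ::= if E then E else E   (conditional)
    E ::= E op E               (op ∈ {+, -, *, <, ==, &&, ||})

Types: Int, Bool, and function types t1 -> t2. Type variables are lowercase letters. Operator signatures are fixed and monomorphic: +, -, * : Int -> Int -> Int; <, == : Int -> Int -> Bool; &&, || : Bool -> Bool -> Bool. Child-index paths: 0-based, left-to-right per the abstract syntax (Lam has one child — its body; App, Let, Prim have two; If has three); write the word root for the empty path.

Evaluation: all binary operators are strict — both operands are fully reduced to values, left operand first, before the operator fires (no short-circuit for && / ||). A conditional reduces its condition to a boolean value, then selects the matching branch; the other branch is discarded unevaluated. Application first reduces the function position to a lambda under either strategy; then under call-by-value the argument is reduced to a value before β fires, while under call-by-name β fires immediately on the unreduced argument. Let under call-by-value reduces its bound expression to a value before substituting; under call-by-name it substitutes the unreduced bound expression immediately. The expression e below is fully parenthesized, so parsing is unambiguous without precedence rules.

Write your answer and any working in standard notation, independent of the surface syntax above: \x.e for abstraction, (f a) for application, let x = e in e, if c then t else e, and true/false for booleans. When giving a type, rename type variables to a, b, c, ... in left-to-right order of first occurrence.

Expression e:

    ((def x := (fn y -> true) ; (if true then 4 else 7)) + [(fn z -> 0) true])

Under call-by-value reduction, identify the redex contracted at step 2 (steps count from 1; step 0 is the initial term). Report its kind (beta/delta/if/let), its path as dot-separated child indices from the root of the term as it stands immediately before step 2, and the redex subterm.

Answer: if at 0 : (if true then 4 else 7)

Trace:
step 0: ((let x = (\y.true) in (if true then 4 else 7)) + ((\z.0) true))
step 1: [let@0] ((if true then 4 else 7) + ((\z.0) true))
step 2: [if@0] (4 + ((\z.0) true))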